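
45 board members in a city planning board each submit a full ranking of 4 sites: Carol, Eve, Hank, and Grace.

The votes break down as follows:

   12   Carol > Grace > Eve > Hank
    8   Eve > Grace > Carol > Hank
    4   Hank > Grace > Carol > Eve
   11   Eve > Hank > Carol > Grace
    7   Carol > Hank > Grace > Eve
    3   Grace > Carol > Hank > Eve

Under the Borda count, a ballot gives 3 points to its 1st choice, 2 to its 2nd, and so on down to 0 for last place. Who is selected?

Borda scores:
  Carol: 12·3 + 8·1 + 4·1 + 11·1 + 7·3 + 3·2 = 86
  Eve: 12·1 + 8·3 + 4·0 + 11·3 + 7·0 + 3·0 = 69
  Hank: 12·0 + 8·0 + 4·3 + 11·2 + 7·2 + 3·1 = 51
  Grace: 12·2 + 8·2 + 4·2 + 11·0 + 7·1 + 3·3 = 64
Carol has the highest total.

Carol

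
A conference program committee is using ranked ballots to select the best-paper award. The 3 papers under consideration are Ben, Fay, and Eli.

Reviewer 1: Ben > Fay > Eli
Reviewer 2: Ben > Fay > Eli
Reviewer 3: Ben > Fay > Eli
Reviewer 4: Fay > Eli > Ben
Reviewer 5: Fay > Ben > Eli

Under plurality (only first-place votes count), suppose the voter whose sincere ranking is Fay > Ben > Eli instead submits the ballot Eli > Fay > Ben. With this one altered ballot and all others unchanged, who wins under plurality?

First-place totals with the altered ballot: Ben 3, Fay 1, Eli 1.
The winner is unchanged: still Ben.

Ben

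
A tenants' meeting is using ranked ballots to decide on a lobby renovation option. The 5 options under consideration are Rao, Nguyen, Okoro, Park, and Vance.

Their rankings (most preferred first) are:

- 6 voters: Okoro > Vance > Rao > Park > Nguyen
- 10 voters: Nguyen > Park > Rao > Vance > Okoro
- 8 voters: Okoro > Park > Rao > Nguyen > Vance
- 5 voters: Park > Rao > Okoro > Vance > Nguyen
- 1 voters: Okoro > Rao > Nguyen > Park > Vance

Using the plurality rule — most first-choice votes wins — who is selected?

Okoro

First-place vote totals:
  Rao: 0
  Nguyen: 10
  Okoro: 15
  Park: 5
  Vance: 0
Okoro has the most first-place votes.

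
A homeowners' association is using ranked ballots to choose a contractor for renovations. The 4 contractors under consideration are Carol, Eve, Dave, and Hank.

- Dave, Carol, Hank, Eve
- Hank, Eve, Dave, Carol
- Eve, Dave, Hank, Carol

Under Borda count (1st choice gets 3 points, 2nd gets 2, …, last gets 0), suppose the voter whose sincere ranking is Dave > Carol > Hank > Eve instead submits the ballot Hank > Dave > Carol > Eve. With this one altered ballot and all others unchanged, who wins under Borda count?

Borda totals with the altered ballot: Carol 1, Eve 5, Dave 5, Hank 7.
The switch changes the winner from Dave to Hank.

Hank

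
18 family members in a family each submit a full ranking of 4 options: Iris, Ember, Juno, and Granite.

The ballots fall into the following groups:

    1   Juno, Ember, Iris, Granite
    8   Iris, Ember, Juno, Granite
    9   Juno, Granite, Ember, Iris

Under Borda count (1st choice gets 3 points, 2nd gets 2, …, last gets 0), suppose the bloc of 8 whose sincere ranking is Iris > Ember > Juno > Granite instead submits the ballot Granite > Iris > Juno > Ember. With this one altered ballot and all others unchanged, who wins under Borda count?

Borda totals with the altered ballot: Iris 17, Ember 11, Juno 38, Granite 42.
The switch changes the winner from Juno to Granite.

Granite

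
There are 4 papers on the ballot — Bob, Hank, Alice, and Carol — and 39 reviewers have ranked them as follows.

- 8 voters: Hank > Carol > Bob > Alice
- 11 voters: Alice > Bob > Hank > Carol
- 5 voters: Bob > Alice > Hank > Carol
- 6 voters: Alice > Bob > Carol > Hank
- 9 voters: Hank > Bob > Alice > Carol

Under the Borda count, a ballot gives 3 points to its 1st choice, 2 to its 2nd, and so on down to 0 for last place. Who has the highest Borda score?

Borda scores:
  Bob: 8·1 + 11·2 + 5·3 + 6·2 + 9·2 = 75
  Hank: 8·3 + 11·1 + 5·1 + 6·0 + 9·3 = 67
  Alice: 8·0 + 11·3 + 5·2 + 6·3 + 9·1 = 70
  Carol: 8·2 + 11·0 + 5·0 + 6·1 + 9·0 = 22
Bob has the highest total.

Bob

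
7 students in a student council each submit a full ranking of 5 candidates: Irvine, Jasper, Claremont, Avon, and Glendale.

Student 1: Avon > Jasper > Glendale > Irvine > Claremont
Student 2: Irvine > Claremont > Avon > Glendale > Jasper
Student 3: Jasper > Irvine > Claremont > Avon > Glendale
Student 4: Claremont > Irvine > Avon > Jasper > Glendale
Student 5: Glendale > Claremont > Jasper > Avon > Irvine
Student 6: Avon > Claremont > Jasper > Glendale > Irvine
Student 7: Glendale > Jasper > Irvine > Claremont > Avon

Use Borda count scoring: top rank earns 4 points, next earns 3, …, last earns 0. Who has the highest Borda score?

Claremont

Borda scores:
  Irvine: 1 + 4 + 3 + 3 + 0 + 0 + 2 = 13
  Jasper: 3 + 0 + 4 + 1 + 2 + 2 + 3 = 15
  Claremont: 0 + 3 + 2 + 4 + 3 + 3 + 1 = 16
  Avon: 4 + 2 + 1 + 2 + 1 + 4 + 0 = 14
  Glendale: 2 + 1 + 0 + 0 + 4 + 1 + 4 = 12
Claremont has the highest total.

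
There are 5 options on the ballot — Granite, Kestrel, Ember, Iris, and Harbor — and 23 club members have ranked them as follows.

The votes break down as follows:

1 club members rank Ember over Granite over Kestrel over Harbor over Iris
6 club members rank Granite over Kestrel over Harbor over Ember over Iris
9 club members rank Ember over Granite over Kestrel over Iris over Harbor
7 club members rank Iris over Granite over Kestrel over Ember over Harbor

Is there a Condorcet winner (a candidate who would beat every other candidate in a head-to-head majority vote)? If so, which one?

Head-to-head results (23 voters total):
Granite vs Kestrel: Granite wins 23–0.
Granite vs Ember: Granite wins 13–10.
Granite vs Iris: Granite wins 16–7.
Granite vs Harbor: Granite wins 23–0.
Kestrel vs Ember: Kestrel wins 13–10.
Kestrel vs Iris: Kestrel wins 16–7.
Kestrel vs Harbor: Kestrel wins 23–0.
Ember vs Iris: Ember wins 16–7.
Ember vs Harbor: Ember wins 17–6.
Iris vs Harbor: Iris wins 16–7.
Granite beats each rival — Kestrel (23–0), Ember (13–10), Iris (16–7), Harbor (23–0) — so Granite is the Condorcet winner.

Granite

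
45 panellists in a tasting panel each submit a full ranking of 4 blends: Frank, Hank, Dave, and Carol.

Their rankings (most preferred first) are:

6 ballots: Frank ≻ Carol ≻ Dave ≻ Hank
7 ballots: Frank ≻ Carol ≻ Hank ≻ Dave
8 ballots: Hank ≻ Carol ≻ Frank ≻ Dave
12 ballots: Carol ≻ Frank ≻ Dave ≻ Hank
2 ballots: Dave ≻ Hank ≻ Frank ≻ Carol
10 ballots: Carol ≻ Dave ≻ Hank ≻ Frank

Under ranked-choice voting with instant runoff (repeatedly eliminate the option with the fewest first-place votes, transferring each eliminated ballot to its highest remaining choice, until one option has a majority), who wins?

Round 1: Carol 22, Frank 13, Hank 8, Dave 2. Dave has the fewest and is eliminated.
Round 2: Carol 22, Frank 13, Hank 10. Hank has the fewest and is eliminated.
Round 3: Carol 30, Frank 15. Carol has a majority.

Carol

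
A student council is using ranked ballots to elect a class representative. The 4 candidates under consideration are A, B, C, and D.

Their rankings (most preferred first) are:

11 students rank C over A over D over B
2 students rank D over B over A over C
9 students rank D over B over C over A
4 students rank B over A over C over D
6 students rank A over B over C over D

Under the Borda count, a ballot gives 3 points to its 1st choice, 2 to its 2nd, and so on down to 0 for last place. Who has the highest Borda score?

Borda scores:
  A: 11·2 + 2·1 + 9·0 + 4·2 + 6·3 = 50
  B: 11·0 + 2·2 + 9·2 + 4·3 + 6·2 = 46
  C: 11·3 + 2·0 + 9·1 + 4·1 + 6·1 = 52
  D: 11·1 + 2·3 + 9·3 + 4·0 + 6·0 = 44
C has the highest total.

C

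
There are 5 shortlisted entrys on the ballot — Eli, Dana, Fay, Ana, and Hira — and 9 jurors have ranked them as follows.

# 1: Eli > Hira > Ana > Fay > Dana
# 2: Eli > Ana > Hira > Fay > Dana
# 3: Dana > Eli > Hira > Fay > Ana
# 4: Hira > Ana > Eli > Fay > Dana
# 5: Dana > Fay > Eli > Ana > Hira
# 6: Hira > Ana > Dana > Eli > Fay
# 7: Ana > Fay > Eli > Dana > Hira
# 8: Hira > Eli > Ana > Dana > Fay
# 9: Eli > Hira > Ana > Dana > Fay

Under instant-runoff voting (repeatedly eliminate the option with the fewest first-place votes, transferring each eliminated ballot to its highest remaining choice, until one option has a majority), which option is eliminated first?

Fay

Round 1: Eli 3, Hira 3, Dana 2, Ana 1, Fay 0. Fay has the fewest and is eliminated.
Round 2: Eli 3, Hira 3, Dana 2, Ana 1. Ana has the fewest and is eliminated.
Round 3: Eli 4, Hira 3, Dana 2. Dana has the fewest and is eliminated.
Round 4: Eli 6, Hira 3. Eli has a majority.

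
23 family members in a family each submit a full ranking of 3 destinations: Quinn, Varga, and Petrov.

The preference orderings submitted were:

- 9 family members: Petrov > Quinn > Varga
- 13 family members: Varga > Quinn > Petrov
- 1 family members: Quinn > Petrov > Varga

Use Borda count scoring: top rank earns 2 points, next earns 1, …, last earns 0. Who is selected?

Varga

Borda scores:
  Quinn: 9·1 + 13·1 + 2 = 24
  Varga: 9·0 + 13·2 + 0 = 26
  Petrov: 9·2 + 13·0 + 1 = 19
Varga has the highest total.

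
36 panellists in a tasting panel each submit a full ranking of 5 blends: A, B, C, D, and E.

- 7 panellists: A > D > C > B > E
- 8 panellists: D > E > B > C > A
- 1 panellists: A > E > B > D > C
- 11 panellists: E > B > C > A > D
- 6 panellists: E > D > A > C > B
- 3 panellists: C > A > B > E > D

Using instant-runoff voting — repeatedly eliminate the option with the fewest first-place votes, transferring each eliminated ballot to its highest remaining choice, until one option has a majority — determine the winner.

E

Round 1: E 17, A 8, D 8, C 3, B 0. B has the fewest and is eliminated.
Round 2: E 17, A 8, D 8, C 3. C has the fewest and is eliminated.
Round 3: E 17, A 11, D 8. D has the fewest and is eliminated.
Round 4: E 25, A 11. E has a majority.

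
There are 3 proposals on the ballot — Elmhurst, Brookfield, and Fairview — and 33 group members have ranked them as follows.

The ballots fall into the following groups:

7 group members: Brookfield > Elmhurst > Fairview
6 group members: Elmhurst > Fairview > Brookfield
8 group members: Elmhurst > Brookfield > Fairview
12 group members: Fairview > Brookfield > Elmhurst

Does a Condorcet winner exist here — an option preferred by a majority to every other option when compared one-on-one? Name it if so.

Head-to-head results (33 voters total):
Elmhurst vs Brookfield: Brookfield wins 19–14.
Elmhurst vs Fairview: Elmhurst wins 21–12.
Brookfield vs Fairview: Fairview wins 18–15.
No candidate beats all others: Elmhurst beats Fairview beats Brookfield beats Elmhurst, a majority cycle.

There is no Condorcet winner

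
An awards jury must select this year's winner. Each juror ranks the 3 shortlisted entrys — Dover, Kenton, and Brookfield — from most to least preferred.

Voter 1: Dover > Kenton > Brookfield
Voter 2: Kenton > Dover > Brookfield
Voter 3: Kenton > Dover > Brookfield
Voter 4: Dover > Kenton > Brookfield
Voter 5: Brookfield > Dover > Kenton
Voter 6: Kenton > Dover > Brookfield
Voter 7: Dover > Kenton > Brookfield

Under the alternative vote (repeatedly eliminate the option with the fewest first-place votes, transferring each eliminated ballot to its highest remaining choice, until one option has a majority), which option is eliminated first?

Round 1: Dover 3, Kenton 3, Brookfield 1. Brookfield has the fewest and is eliminated.
Round 2: Dover 4, Kenton 3. Dover has a majority.

Brookfield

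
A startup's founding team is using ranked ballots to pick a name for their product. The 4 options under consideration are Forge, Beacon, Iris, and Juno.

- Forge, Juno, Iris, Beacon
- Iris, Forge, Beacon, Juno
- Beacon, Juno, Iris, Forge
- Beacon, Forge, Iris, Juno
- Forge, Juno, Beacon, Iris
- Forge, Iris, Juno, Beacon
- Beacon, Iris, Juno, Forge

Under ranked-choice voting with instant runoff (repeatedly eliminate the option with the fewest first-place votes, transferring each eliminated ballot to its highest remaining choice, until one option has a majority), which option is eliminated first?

Round 1: Forge 3, Beacon 3, Iris 1, Juno 0. Juno has the fewest and is eliminated.
Round 2: Forge 3, Beacon 3, Iris 1. Iris has the fewest and is eliminated.
Round 3: Forge 4, Beacon 3. Forge has a majority.

Juno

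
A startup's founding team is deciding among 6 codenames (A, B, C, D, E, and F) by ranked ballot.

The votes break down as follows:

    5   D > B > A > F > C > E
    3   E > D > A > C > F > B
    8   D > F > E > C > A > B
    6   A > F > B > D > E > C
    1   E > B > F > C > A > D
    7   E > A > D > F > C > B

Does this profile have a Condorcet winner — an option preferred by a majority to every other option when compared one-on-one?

Head-to-head results (30 voters total):
A vs B: A wins 24–6.
A vs C: A wins 21–9.
A vs D: D wins 16–14.
A vs E: E wins 19–11.
A vs F: A wins 21–9.
B vs C: C wins 18–12.
B vs D: D wins 23–7.
B vs E: E wins 19–11.
B vs F: F wins 24–6.
C vs D: D wins 29–1.
C vs E: E wins 25–5.
C vs F: F wins 27–3.
D vs E: D wins 19–11.
D vs F: D wins 23–7.
E vs F: F wins 19–11.
D beats each rival — A (16–14), B (23–7), C (29–1), E (19–11), F (23–7) — so D is the Condorcet winner.

Yes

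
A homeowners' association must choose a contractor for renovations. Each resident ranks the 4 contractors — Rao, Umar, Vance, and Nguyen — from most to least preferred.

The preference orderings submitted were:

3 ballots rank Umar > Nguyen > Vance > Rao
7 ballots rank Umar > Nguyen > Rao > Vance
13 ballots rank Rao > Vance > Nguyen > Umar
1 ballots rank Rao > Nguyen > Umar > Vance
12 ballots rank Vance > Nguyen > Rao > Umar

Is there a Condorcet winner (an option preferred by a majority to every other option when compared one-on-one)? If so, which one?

Head-to-head results (36 voters total):
Rao vs Umar: Rao wins 26–10.
Rao vs Vance: Rao wins 21–15.
Rao vs Nguyen: Nguyen wins 22–14.
Umar vs Vance: Vance wins 25–11.
Umar vs Nguyen: Nguyen wins 26–10.
Vance vs Nguyen: Vance wins 25–11.
No candidate beats all others: Rao beats Vance beats Nguyen beats Rao, a majority cycle.

There is no Condorcet winner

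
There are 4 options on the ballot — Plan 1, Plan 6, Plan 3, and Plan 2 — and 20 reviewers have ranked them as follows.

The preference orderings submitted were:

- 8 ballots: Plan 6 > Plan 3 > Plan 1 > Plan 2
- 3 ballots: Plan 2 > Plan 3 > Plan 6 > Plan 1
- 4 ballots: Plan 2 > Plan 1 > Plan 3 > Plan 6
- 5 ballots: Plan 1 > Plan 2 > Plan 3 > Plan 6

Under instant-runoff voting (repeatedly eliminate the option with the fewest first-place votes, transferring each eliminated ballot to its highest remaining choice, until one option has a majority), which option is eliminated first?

Round 1: Plan 6 8, Plan 2 7, Plan 1 5, Plan 3 0. Plan 3 has the fewest and is eliminated.
Round 2: Plan 6 8, Plan 2 7, Plan 1 5. Plan 1 has the fewest and is eliminated.
Round 3: Plan 2 12, Plan 6 8. Plan 2 has a majority.

Plan 3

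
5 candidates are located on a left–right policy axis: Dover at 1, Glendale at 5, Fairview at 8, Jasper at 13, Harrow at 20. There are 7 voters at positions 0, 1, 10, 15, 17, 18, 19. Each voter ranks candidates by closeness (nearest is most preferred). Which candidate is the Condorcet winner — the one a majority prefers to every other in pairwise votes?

With single-peaked preferences on a line, the Condorcet winner is the candidate closest to the median voter.
The median voter (position 15) is closest to Jasper at 13.
Check: Jasper vs Dover — voters closer to Jasper: 5 of 7.

Jasper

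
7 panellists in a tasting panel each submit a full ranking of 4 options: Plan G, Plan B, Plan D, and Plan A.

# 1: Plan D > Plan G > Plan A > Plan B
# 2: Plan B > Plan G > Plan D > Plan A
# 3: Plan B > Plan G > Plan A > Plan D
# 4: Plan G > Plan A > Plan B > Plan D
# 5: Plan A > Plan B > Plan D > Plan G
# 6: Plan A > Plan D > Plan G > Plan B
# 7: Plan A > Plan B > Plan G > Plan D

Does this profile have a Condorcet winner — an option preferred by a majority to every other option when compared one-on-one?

No

Head-to-head results (7 voters total):
Plan G vs Plan B: Plan B wins 4–3.
Plan G vs Plan D: Plan G wins 4–3.
Plan G vs Plan A: Plan G wins 4–3.
Plan B vs Plan D: Plan B wins 5–2.
Plan B vs Plan A: Plan A wins 5–2.
Plan D vs Plan A: Plan A wins 5–2.
No candidate beats all others: Plan G beats Plan A beats Plan B beats Plan G, a majority cycle.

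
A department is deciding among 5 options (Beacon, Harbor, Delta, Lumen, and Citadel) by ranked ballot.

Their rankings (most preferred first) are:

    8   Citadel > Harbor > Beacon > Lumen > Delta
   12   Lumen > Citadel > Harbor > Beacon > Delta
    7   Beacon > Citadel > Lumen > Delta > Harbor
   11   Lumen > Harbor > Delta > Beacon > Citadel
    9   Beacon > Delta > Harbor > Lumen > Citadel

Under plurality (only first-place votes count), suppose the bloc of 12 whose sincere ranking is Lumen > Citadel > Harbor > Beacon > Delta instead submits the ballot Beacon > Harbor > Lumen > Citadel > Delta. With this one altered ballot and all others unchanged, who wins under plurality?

First-place totals with the altered ballot: Beacon 28, Harbor 0, Delta 0, Lumen 11, Citadel 8.
The switch changes the winner from Lumen to Beacon.

Beacon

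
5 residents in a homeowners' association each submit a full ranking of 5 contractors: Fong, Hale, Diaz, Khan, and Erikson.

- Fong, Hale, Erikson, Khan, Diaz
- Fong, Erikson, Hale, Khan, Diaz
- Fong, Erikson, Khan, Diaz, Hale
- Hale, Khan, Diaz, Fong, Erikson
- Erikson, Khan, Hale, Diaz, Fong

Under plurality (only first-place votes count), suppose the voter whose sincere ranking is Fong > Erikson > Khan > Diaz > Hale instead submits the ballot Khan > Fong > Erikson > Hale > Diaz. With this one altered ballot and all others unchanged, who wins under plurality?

First-place totals with the altered ballot: Fong 2, Hale 1, Diaz 0, Khan 1, Erikson 1.
The winner is unchanged: still Fong.

Fong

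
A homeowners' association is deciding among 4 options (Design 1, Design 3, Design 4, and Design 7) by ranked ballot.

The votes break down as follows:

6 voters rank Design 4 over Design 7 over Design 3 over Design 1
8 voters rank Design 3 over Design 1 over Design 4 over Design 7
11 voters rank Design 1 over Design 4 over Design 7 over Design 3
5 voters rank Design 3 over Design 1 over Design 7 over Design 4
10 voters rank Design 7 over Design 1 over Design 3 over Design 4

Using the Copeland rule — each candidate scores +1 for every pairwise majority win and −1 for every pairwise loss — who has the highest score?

Pairwise results:
  Design 1 vs Design 3: Design 1 wins 21–19.
  Design 1 vs Design 4: Design 1 wins 34–6.
  Design 1 vs Design 7: Design 1 wins 24–16.
  Design 3 vs Design 4: Design 3 wins 23–17.
  Design 3 vs Design 7: Design 7 wins 27–13.
  Design 4 vs Design 7: Design 4 wins 25–15.
Copeland scores (wins − losses):
  Design 1: 3 − 0 = 3
  Design 3: 1 − 2 = -1
  Design 4: 1 − 2 = -1
  Design 7: 1 − 2 = -1
Design 1 has the best Copeland score.

Design 1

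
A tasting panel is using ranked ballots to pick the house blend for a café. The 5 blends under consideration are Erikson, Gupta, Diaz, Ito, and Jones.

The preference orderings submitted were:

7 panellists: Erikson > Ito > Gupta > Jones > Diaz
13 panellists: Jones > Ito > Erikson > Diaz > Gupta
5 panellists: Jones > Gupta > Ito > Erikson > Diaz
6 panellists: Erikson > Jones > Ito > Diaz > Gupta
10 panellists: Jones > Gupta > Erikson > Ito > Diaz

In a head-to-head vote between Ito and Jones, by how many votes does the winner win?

27

Ballots ranking Ito above Jones: 7.
Ballots ranking Jones above Ito: 13+5+6+10 = 34.
Jones wins 34–7, a margin of 27.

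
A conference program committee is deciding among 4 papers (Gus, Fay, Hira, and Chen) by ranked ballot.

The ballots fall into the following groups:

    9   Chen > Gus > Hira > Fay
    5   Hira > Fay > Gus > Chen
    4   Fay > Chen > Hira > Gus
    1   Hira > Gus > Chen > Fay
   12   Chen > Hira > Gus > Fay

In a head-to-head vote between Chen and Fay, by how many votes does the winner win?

13

Ballots ranking Chen above Fay: 9+1+12 = 22.
Ballots ranking Fay above Chen: 5+4 = 9.
Chen wins 22–9, a margin of 13.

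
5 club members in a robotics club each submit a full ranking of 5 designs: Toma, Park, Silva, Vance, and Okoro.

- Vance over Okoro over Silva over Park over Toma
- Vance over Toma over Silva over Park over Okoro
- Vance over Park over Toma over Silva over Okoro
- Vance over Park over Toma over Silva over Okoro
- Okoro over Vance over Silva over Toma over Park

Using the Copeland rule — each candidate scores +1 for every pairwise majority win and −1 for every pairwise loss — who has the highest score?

Pairwise results:
  Toma vs Park: Park wins 3–2.
  Toma vs Silva: Toma wins 3–2.
  Toma vs Vance: Vance wins 5–0.
  Toma vs Okoro: Toma wins 3–2.
  Park vs Silva: Silva wins 3–2.
  Park vs Vance: Vance wins 5–0.
  Park vs Okoro: Park wins 3–2.
  Silva vs Vance: Vance wins 5–0.
  Silva vs Okoro: Silva wins 3–2.
  Vance vs Okoro: Vance wins 4–1.
Copeland scores (wins − losses):
  Toma: 2 − 2 = 0
  Park: 2 − 2 = 0
  Silva: 2 − 2 = 0
  Vance: 4 − 0 = 4
  Okoro: 0 − 4 = -4
Vance has the best Copeland score.

Vance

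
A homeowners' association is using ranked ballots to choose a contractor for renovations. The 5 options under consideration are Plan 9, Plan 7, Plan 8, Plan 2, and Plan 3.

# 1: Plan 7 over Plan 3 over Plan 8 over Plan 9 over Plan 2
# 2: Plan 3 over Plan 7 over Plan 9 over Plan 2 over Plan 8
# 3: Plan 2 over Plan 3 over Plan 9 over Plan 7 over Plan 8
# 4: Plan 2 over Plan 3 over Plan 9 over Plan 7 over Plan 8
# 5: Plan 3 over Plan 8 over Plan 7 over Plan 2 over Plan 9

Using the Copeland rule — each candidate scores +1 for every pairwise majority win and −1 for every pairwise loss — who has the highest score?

Pairwise results:
  Plan 9 vs Plan 7: Plan 7 wins 3–2.
  Plan 9 vs Plan 8: Plan 9 wins 3–2.
  Plan 9 vs Plan 2: Plan 2 wins 3–2.
  Plan 9 vs Plan 3: Plan 3 wins 5–0.
  Plan 7 vs Plan 8: Plan 7 wins 4–1.
  Plan 7 vs Plan 2: Plan 7 wins 3–2.
  Plan 7 vs Plan 3: Plan 3 wins 4–1.
  Plan 8 vs Plan 2: Plan 2 wins 3–2.
  Plan 8 vs Plan 3: Plan 3 wins 5–0.
  Plan 2 vs Plan 3: Plan 3 wins 3–2.
Copeland scores (wins − losses):
  Plan 9: 1 − 3 = -2
  Plan 7: 3 − 1 = 2
  Plan 8: 0 − 4 = -4
  Plan 2: 2 − 2 = 0
  Plan 3: 4 − 0 = 4
Plan 3 has the best Copeland score.

Plan 3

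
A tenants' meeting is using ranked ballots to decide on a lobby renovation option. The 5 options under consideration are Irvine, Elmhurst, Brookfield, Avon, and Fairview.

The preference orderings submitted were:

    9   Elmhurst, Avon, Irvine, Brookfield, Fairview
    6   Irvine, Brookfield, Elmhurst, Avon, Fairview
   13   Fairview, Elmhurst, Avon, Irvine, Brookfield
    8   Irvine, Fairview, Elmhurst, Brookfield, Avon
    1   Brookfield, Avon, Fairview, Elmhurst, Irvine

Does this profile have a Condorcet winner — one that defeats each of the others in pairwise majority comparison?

No

Head-to-head results (37 voters total):
Irvine vs Elmhurst: Elmhurst wins 23–14.
Irvine vs Brookfield: Irvine wins 36–1.
Irvine vs Avon: Avon wins 23–14.
Irvine vs Fairview: Irvine wins 23–14.
Elmhurst vs Brookfield: Elmhurst wins 30–7.
Elmhurst vs Avon: Elmhurst wins 36–1.
Elmhurst vs Fairview: Fairview wins 22–15.
Brookfield vs Avon: Avon wins 22–15.
Brookfield vs Fairview: Fairview wins 21–16.
Avon vs Fairview: Fairview wins 21–16.
No candidate beats all others: Irvine beats Fairview beats Elmhurst beats Irvine, a majority cycle.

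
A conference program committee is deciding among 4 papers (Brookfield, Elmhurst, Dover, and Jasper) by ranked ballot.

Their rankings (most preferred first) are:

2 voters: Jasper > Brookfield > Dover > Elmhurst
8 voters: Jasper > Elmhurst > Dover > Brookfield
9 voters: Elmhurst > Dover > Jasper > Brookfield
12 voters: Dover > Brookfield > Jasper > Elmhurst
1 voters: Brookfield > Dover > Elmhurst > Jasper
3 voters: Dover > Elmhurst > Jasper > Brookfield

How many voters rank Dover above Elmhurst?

18

Ballots ranking Dover above Elmhurst: 2+12+1+3 = 18.
Ballots ranking Elmhurst above Dover: 8+9 = 17.
So 18 of 35 voters prefer Dover to Elmhurst.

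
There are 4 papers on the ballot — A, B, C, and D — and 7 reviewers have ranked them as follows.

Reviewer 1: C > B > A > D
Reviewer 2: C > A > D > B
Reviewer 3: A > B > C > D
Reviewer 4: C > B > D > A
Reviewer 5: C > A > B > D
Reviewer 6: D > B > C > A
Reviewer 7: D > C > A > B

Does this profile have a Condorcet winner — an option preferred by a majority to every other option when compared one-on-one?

Head-to-head results (7 voters total):
A vs B: A wins 4–3.
A vs C: C wins 6–1.
A vs D: A wins 4–3.
B vs C: C wins 5–2.
B vs D: B wins 4–3.
C vs D: C wins 5–2.
C beats each rival — A (6–1), B (5–2), D (5–2) — so C is the Condorcet winner.

Yes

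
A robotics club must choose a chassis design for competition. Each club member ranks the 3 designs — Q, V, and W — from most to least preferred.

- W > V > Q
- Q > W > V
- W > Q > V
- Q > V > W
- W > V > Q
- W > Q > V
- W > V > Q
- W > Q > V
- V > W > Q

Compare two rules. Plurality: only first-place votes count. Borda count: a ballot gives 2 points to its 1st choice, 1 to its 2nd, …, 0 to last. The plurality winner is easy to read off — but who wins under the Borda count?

W

Plurality first-place counts: Q 2, V 1, W 6 → W.
Borda totals: Q 7, V 6, W 14 → W.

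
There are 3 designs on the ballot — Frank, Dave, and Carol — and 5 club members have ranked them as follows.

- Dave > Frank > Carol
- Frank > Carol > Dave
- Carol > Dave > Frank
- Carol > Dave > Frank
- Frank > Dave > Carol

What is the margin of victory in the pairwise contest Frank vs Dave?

Ballots ranking Frank above Dave: 2.
Ballots ranking Dave above Frank: 3.
Dave wins 3–2, a margin of 1.

1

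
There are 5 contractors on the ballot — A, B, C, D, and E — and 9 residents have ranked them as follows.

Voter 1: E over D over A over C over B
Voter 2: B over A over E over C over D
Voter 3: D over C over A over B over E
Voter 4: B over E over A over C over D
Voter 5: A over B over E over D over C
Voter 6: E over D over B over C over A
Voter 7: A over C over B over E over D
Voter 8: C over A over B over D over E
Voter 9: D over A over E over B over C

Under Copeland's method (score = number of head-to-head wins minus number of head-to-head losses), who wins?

Pairwise results:
  A vs B: A wins 6–3.
  A vs C: A wins 6–3.
  A vs D: A wins 5–4.
  A vs E: A wins 6–3.
  B vs C: B wins 5–4.
  B vs D: B wins 5–4.
  B vs E: B wins 6–3.
  C vs D: D wins 5–4.
  C vs E: E wins 6–3.
  D vs E: E wins 6–3.
Copeland scores (wins − losses):
  A: 4 − 0 = 4
  B: 3 − 1 = 2
  C: 0 − 4 = -4
  D: 1 − 3 = -2
  E: 2 − 2 = 0
A has the best Copeland score.

A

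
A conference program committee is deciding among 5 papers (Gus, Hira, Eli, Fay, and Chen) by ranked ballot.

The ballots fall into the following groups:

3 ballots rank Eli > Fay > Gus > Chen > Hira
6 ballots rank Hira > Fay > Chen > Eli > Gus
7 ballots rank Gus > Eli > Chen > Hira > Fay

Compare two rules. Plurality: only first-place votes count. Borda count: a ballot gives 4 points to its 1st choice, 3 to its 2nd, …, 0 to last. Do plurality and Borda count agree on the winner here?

No

Plurality first-place counts: Gus 7, Hira 6, Eli 3, Fay 0, Chen 0 → Gus.
Borda totals: Gus 34, Hira 31, Eli 39, Fay 27, Chen 29 → Eli.
The two rules disagree: plurality picks Gus, Borda picks Eli.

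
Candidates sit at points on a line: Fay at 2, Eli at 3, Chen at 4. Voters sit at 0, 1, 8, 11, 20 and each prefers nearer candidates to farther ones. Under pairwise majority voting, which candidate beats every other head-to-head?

With single-peaked preferences on a line, the Condorcet winner is the candidate closest to the median voter.
The median voter (position 8) is closest to Chen at 4.
Check: Chen vs Eli — voters closer to Chen: 3 of 5.

Chen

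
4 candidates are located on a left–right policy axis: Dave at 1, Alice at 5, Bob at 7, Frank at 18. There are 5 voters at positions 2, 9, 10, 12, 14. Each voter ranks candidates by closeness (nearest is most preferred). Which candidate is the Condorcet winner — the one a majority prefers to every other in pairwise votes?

Bob

With single-peaked preferences on a line, the Condorcet winner is the candidate closest to the median voter.
The median voter (position 10) is closest to Bob at 7.
Check: Bob vs Dave — voters closer to Bob: 4 of 5.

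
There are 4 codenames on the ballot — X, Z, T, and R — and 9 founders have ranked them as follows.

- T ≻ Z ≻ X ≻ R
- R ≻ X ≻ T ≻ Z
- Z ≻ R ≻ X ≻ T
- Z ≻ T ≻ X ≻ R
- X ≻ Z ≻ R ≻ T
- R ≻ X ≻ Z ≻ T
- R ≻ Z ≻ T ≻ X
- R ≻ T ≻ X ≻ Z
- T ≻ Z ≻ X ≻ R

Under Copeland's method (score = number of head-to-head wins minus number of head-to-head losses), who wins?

Z

Pairwise results:
  X vs Z: Z wins 5–4.
  X vs T: T wins 5–4.
  X vs R: R wins 5–4.
  Z vs T: Z wins 5–4.
  Z vs R: Z wins 5–4.
  T vs R: R wins 6–3.
Copeland scores (wins − losses):
  X: 0 − 3 = -3
  Z: 3 − 0 = 3
  T: 1 − 2 = -1
  R: 2 − 1 = 1
Z has the best Copeland score.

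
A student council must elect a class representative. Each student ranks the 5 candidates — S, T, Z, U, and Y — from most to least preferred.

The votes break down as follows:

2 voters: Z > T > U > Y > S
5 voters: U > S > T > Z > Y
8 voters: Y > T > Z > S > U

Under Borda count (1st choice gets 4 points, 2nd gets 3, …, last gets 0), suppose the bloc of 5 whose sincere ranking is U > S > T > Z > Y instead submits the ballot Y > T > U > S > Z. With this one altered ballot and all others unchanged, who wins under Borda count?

Borda totals with the altered ballot: S 13, T 45, Z 24, U 14, Y 54.
The switch changes the winner from T to Y.

Y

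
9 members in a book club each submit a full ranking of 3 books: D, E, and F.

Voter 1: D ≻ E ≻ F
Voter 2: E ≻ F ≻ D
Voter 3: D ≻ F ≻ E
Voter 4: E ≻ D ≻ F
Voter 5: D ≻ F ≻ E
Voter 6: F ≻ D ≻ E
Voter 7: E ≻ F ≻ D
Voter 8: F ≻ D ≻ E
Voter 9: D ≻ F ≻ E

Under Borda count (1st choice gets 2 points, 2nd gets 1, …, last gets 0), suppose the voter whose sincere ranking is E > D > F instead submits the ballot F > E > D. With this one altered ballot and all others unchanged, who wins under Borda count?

F

Borda totals with the altered ballot: D 10, E 6, F 11.
The switch changes the winner from D to F.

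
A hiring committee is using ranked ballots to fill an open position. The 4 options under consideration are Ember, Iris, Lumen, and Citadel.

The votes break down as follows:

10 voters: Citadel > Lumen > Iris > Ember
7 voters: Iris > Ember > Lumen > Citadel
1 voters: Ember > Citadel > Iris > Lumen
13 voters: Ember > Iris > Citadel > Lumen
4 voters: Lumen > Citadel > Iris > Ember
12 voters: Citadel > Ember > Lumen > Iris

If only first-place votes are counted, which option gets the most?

Citadel

First-place vote totals:
  Ember: 14
  Iris: 7
  Lumen: 4
  Citadel: 22
Citadel has the most first-place votes.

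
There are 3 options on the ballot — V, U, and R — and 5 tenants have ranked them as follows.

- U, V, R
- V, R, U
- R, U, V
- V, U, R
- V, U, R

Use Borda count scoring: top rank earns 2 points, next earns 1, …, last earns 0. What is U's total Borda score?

5

Borda scores:
  V: 1 + 2 + 0 + 2 + 2 = 7
  U: 2 + 0 + 1 + 1 + 1 = 5
  R: 0 + 1 + 2 + 0 + 0 = 3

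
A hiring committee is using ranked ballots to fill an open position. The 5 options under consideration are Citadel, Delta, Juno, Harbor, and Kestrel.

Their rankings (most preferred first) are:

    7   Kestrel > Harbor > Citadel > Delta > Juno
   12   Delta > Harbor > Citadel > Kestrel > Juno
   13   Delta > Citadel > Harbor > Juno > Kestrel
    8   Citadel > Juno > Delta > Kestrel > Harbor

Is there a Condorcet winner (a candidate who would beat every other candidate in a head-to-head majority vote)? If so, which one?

Head-to-head results (40 voters total):
Citadel vs Delta: Delta wins 25–15.
Citadel vs Juno: Citadel wins 40–0.
Citadel vs Harbor: Citadel wins 21–19.
Citadel vs Kestrel: Citadel wins 33–7.
Delta vs Juno: Delta wins 32–8.
Delta vs Harbor: Delta wins 33–7.
Delta vs Kestrel: Delta wins 33–7.
Juno vs Harbor: Harbor wins 32–8.
Juno vs Kestrel: Juno wins 21–19.
Harbor vs Kestrel: Harbor wins 25–15.
Delta beats each rival — Citadel (25–15), Juno (32–8), Harbor (33–7), Kestrel (33–7) — so Delta is the Condorcet winner.

Delta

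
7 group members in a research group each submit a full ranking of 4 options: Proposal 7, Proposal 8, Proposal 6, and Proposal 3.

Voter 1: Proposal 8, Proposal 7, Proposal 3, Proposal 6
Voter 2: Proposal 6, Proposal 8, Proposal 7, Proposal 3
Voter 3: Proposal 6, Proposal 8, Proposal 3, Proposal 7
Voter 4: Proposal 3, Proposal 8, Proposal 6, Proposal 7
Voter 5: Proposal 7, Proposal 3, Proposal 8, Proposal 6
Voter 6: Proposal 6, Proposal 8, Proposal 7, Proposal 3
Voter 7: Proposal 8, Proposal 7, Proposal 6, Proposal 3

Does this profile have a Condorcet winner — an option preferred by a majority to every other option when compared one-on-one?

Head-to-head results (7 voters total):
Proposal 7 vs Proposal 8: Proposal 8 wins 6–1.
Proposal 7 vs Proposal 6: Proposal 6 wins 4–3.
Proposal 7 vs Proposal 3: Proposal 7 wins 5–2.
Proposal 8 vs Proposal 6: Proposal 8 wins 4–3.
Proposal 8 vs Proposal 3: Proposal 8 wins 5–2.
Proposal 6 vs Proposal 3: Proposal 6 wins 4–3.
Proposal 8 beats each rival — Proposal 7 (6–1), Proposal 6 (4–3), Proposal 3 (5–2) — so Proposal 8 is the Condorcet winner.

Yes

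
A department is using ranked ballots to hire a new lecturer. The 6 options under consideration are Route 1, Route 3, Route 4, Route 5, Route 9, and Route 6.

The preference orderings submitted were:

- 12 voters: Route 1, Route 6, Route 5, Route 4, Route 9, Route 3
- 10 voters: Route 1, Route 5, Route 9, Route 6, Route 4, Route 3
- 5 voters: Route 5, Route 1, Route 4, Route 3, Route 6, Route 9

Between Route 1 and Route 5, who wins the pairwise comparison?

Ballots ranking Route 1 above Route 5: 12+10 = 22.
Ballots ranking Route 5 above Route 1: 5.
Route 1 wins the head-to-head, 22–5.

Route 1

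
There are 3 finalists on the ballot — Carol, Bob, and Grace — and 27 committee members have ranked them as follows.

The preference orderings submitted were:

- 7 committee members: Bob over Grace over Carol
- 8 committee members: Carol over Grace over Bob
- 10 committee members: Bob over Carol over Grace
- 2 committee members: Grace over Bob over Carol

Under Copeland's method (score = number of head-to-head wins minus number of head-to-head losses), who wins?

Bob

Pairwise results:
  Carol vs Bob: Bob wins 19–8.
  Carol vs Grace: Carol wins 18–9.
  Bob vs Grace: Bob wins 17–10.
Copeland scores (wins − losses):
  Carol: 1 − 1 = 0
  Bob: 2 − 0 = 2
  Grace: 0 − 2 = -2
Bob has the best Copeland score.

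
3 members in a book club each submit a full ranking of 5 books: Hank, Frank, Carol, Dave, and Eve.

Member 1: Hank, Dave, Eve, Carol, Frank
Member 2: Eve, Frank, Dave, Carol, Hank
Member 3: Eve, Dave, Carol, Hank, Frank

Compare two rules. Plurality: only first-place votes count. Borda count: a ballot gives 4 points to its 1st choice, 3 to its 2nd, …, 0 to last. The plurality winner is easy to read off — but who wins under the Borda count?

Plurality first-place counts: Hank 1, Frank 0, Carol 0, Dave 0, Eve 2 → Eve.
Borda totals: Hank 5, Frank 3, Carol 4, Dave 8, Eve 10 → Eve.

Eve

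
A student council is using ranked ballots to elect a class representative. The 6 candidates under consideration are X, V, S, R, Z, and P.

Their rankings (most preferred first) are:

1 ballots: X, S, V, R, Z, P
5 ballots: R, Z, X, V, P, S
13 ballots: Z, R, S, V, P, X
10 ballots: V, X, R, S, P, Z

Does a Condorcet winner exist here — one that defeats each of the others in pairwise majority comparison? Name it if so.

Head-to-head results (29 voters total):
X vs V: V wins 23–6.
X vs S: X wins 16–13.
X vs R: R wins 18–11.
X vs Z: Z wins 18–11.
X vs P: X wins 16–13.
V vs S: V wins 15–14.
V vs R: R wins 18–11.
V vs Z: Z wins 18–11.
V vs P: V wins 29–0.
S vs R: R wins 28–1.
S vs Z: Z wins 18–11.
S vs P: S wins 24–5.
R vs Z: R wins 16–13.
R vs P: R wins 29–0.
Z vs P: Z wins 19–10.
R beats each rival — X (18–11), V (18–11), S (28–1), Z (16–13), P (29–0) — so R is the Condorcet winner.

R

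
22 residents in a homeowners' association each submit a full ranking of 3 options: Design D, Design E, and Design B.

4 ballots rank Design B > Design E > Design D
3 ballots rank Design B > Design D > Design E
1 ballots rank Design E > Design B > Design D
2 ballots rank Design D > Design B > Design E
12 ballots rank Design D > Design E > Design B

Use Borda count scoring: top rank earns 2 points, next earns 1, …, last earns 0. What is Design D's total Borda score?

31

Borda scores:
  Design D: 4·0 + 3·1 + 0 + 2·2 + 12·2 = 31
  Design E: 4·1 + 3·0 + 2 + 2·0 + 12·1 = 18
  Design B: 4·2 + 3·2 + 1 + 2·1 + 12·0 = 17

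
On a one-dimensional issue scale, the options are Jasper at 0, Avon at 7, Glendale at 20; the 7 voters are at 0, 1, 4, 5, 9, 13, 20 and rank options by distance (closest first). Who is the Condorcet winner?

With single-peaked preferences on a line, the Condorcet winner is the candidate closest to the median voter.
The median voter (position 5) is closest to Avon at 7.
Check: Avon vs Glendale — voters closer to Avon: 6 of 7.

Avon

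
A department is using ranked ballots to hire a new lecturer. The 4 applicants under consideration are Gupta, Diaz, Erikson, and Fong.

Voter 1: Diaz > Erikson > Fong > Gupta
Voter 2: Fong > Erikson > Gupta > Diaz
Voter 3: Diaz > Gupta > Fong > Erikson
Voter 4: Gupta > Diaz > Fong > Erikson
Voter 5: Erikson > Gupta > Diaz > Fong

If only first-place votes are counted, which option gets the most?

Diaz

First-place vote totals:
  Gupta: 1
  Diaz: 2
  Erikson: 1
  Fong: 1
Diaz has the most first-place votes.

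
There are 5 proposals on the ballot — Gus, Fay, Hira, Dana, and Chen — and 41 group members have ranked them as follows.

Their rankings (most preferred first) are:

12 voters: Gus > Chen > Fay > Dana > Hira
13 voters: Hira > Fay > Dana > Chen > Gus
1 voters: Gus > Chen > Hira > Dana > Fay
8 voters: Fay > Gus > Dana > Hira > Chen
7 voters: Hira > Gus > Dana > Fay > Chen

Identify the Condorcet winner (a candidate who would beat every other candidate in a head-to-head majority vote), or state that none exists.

Head-to-head results (41 voters total):
Gus vs Fay: Fay wins 21–20.
Gus vs Hira: Gus wins 21–20.
Gus vs Dana: Gus wins 28–13.
Gus vs Chen: Gus wins 28–13.
Fay vs Hira: Hira wins 21–20.
Fay vs Dana: Fay wins 33–8.
Fay vs Chen: Fay wins 28–13.
Hira vs Dana: Hira wins 21–20.
Hira vs Chen: Hira wins 28–13.
Dana vs Chen: Dana wins 28–13.
No candidate beats all others: Gus beats Hira beats Fay beats Gus, a majority cycle.

No Condorcet winner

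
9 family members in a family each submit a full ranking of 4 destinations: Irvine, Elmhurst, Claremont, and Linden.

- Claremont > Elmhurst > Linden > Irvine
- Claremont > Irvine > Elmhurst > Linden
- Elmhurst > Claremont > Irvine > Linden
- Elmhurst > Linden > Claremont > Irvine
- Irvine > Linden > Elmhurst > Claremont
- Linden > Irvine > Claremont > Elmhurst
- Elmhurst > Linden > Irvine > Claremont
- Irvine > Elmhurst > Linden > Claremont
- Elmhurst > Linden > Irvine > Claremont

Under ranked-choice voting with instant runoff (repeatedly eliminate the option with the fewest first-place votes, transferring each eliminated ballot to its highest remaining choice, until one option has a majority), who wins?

Round 1: Elmhurst 4, Irvine 2, Claremont 2, Linden 1. Linden has the fewest and is eliminated.
Round 2: Elmhurst 4, Irvine 3, Claremont 2. Claremont has the fewest and is eliminated.
Round 3: Elmhurst 5, Irvine 4. Elmhurst has a majority.

Elmhurst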